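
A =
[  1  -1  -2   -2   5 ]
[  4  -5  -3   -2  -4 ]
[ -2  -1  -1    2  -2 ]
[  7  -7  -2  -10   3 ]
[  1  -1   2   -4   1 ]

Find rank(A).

Row reduce to echelon form.
R2 ← R2 − (4)·R1: [0, -1, 5, 6, -24]
R3 ← R3 + (2)·R1: [0, -3, -5, -2, 8]
R4 ← R4 − (7)·R1: [0, 0, 12, 4, -32]
R5 ← R5 − R1: [0, 0, 4, -2, -4]
R3 ← R3 − (3)·R2: [0, 0, -20, -20, 80]
R4 ← R4 + (3/5)·R3: [0, 0, 0, -8, 16]
R5 ← R5 + (1/5)·R3: [0, 0, 0, -6, 12]
R5 ← R5 − (3/4)·R4: [0, 0, 0, 0, 0]
Echelon form has 4 nonzero rows, so rank(A) = 4.

4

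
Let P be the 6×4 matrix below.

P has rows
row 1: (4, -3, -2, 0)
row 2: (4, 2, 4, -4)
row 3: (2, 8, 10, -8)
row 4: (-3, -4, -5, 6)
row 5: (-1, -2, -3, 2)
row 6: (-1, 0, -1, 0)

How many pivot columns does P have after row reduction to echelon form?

3

Row reduce to echelon form.
R2 ← R2 − R1: [0, 5, 6, -4]
R3 ← R3 − (1/2)·R1: [0, 19/2, 11, -8]
R4 ← R4 + (3/4)·R1: [0, -25/4, -13/2, 6]
R5 ← R5 + (1/4)·R1: [0, -11/4, -7/2, 2]
R6 ← R6 + (1/4)·R1: [0, -3/4, -3/2, 0]
R3 ← R3 − (19/10)·R2: [0, 0, -2/5, -2/5]
R4 ← R4 + (5/4)·R2: [0, 0, 1, 1]
R5 ← R5 + (11/20)·R2: [0, 0, -1/5, -1/5]
R6 ← R6 + (3/20)·R2: [0, 0, -3/5, -3/5]
R4 ← R4 + (5/2)·R3: [0, 0, 0, 0]
R5 ← R5 − (1/2)·R3: [0, 0, 0, 0]
R6 ← R6 − (3/2)·R3: [0, 0, 0, 0]
Echelon form has 3 nonzero rows, so rank(P) = 3.
Each nonzero row contributes one pivot column: 3 pivot columns.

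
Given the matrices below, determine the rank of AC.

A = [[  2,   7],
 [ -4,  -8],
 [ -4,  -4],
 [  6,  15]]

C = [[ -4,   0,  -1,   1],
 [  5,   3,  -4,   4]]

2

First compute AC:
[[ 27,  21, -30,  30],
 [-24, -24,  36, -36],
 [ -4, -12,  20, -20],
 [ 51,  45, -66,  66]]
Now row reduce the product.
R2 ← R2 + (8/9)·R1: [0, -16/3, 28/3, -28/3]
R3 ← R3 + (4/27)·R1: [0, -80/9, 140/9, -140/9]
R4 ← R4 − (17/9)·R1: [0, 16/3, -28/3, 28/3]
R3 ← R3 − (5/3)·R2: [0, 0, 0, 0]
R4 ← R4 + R2: [0, 0, 0, 0]
2 nonzero rows, so rank(AC) = 2.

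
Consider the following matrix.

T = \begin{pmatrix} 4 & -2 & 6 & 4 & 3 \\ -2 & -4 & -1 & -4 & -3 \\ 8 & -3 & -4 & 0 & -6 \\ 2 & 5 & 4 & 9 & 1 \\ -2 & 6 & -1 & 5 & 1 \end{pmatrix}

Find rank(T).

5

Row reduce to echelon form.
R2 ← R2 + (1/2)·R1: [0, -5, 2, -2, -3/2]
R3 ← R3 − (2)·R1: [0, 1, -16, -8, -12]
R4 ← R4 − (1/2)·R1: [0, 6, 1, 7, -1/2]
R5 ← R5 + (1/2)·R1: [0, 5, 2, 7, 5/2]
R3 ← R3 + (1/5)·R2: [0, 0, -78/5, -42/5, -123/10]
R4 ← R4 + (6/5)·R2: [0, 0, 17/5, 23/5, -23/10]
R5 ← R5 + R2: [0, 0, 4, 5, 1]
R4 ← R4 + (17/78)·R3: [0, 0, 0, 36/13, -259/52]
R5 ← R5 + (10/39)·R3: [0, 0, 0, 37/13, -28/13]
R5 ← R5 − (37/36)·R4: [0, 0, 0, 0, 427/144]
Echelon form has 5 nonzero rows, so rank(T) = 5.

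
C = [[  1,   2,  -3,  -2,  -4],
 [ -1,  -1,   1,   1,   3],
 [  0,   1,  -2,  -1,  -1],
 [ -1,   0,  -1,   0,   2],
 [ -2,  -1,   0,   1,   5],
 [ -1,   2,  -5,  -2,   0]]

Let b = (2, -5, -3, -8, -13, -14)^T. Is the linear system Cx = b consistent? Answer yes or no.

yes

Row reduce the augmented matrix [C | b].
R2 ← R2 + R1: [0, 1, -2, -1, -1, -3]
R4 ← R4 + R1: [0, 2, -4, -2, -2, -6]
R5 ← R5 + (2)·R1: [0, 3, -6, -3, -3, -9]
R6 ← R6 + R1: [0, 4, -8, -4, -4, -12]
R3 ← R3 − R2: [0, 0, 0, 0, 0, 0]
R4 ← R4 − (2)·R2: [0, 0, 0, 0, 0, 0]
R5 ← R5 − (3)·R2: [0, 0, 0, 0, 0, 0]
R6 ← R6 − (4)·R2: [0, 0, 0, 0, 0, 0]
The echelon form has 2 nonzero rows, and every pivot lies in the first 5 columns, so rank(C) = rank([C|b]) = 2.
The system is consistent.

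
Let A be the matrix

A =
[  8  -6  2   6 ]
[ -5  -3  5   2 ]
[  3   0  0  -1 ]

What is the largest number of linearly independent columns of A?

Row reduce to echelon form.
R2 ← R2 + (5/8)·R1: [0, -27/4, 25/4, 23/4]
R3 ← R3 − (3/8)·R1: [0, 9/4, -3/4, -13/4]
R3 ← R3 + (1/3)·R2: [0, 0, 4/3, -4/3]
Echelon form has 3 nonzero rows, so rank(A) = 3.
The rank gives the maximum number of linearly independent columns: 3.

3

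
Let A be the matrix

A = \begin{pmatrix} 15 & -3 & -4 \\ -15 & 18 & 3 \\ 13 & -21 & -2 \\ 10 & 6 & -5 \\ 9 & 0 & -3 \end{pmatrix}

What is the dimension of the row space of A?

Row reduce to echelon form.
R2 ← R2 + R1: [0, 15, -1]
R3 ← R3 − (13/15)·R1: [0, -92/5, 22/15]
R4 ← R4 − (2/3)·R1: [0, 8, -7/3]
R5 ← R5 − (3/5)·R1: [0, 9/5, -3/5]
R3 ← R3 + (92/75)·R2: [0, 0, 6/25]
R4 ← R4 − (8/15)·R2: [0, 0, -9/5]
R5 ← R5 − (3/25)·R2: [0, 0, -12/25]
R4 ← R4 + (15/2)·R3: [0, 0, 0]
R5 ← R5 + (2)·R3: [0, 0, 0]
Echelon form has 3 nonzero rows, so rank(A) = 3.
The row space has dimension equal to the rank: 3.

3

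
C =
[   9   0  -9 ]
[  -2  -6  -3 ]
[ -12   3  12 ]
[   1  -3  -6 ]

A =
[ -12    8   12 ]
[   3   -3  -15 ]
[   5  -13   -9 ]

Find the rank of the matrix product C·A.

First compute CA:
[[-153, 189, 189],
 [ -9,  41,  93],
 [213, -261, -297],
 [-51,  95, 111]]
Now row reduce the product.
R2 ← R2 − (1/17)·R1: [0, 508/17, 1392/17]
R3 ← R3 + (71/51)·R1: [0, 36/17, -576/17]
R4 ← R4 − (1/3)·R1: [0, 32, 48]
R3 ← R3 − (9/127)·R2: [0, 0, -5040/127]
R4 ← R4 − (136/127)·R2: [0, 0, -5040/127]
R4 ← R4 − R3: [0, 0, 0]
3 nonzero rows, so rank(CA) = 3.

3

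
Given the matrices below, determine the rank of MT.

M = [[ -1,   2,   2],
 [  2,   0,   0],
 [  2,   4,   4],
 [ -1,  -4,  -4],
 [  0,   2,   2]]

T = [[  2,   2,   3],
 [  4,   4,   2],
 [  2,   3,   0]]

2

First compute MT:
[[ 10,  12,   1],
 [  4,   4,   6],
 [ 28,  32,  14],
 [-26, -30, -11],
 [ 12,  14,   4]]
Now row reduce the product.
R2 ← R2 − (2/5)·R1: [0, -4/5, 28/5]
R3 ← R3 − (14/5)·R1: [0, -8/5, 56/5]
R4 ← R4 + (13/5)·R1: [0, 6/5, -42/5]
R5 ← R5 − (6/5)·R1: [0, -2/5, 14/5]
R3 ← R3 − (2)·R2: [0, 0, 0]
R4 ← R4 + (3/2)·R2: [0, 0, 0]
R5 ← R5 − (1/2)·R2: [0, 0, 0]
2 nonzero rows, so rank(MT) = 2.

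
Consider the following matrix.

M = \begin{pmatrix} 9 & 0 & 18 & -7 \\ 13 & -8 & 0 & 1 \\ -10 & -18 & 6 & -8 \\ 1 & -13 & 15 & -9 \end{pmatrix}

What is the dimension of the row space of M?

4

Row reduce to echelon form.
R2 ← R2 − (13/9)·R1: [0, -8, -26, 100/9]
R3 ← R3 + (10/9)·R1: [0, -18, 26, -142/9]
R4 ← R4 − (1/9)·R1: [0, -13, 13, -74/9]
R3 ← R3 − (9/4)·R2: [0, 0, 169/2, -367/9]
R4 ← R4 − (13/8)·R2: [0, 0, 221/4, -473/18]
R4 ← R4 − (17/26)·R3: [0, 0, 0, 5/13]
Echelon form has 4 nonzero rows, so rank(M) = 4.
The row space has dimension equal to the rank: 4.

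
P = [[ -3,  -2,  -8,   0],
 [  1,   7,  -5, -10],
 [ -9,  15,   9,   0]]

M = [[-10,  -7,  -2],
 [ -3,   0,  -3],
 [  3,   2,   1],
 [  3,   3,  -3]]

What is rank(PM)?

3

First compute PM:
[[ 12,   5,   4],
 [-76, -47,   2],
 [ 72,  81, -18]]
Now row reduce the product.
R2 ← R2 + (19/3)·R1: [0, -46/3, 82/3]
R3 ← R3 − (6)·R1: [0, 51, -42]
R3 ← R3 + (153/46)·R2: [0, 0, 1125/23]
3 nonzero rows, so rank(PM) = 3.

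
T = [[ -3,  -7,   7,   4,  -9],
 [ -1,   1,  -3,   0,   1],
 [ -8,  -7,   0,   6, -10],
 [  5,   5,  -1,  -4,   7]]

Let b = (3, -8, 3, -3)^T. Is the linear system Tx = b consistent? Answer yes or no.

no

Row reduce the augmented matrix [T | b].
R2 ← R2 − (1/3)·R1: [0, 10/3, -16/3, -4/3, 4, -9]
R3 ← R3 − (8/3)·R1: [0, 35/3, -56/3, -14/3, 14, -5]
R4 ← R4 + (5/3)·R1: [0, -20/3, 32/3, 8/3, -8, 2]
R3 ← R3 − (7/2)·R2: [0, 0, 0, 0, 0, 53/2]
R4 ← R4 + (2)·R2: [0, 0, 0, 0, 0, -16]
R4 ← R4 + (32/53)·R3: [0, 0, 0, 0, 0, 0]
The echelon form has 3 nonzero rows; the last pivot sits in the augmented column, so rank(T) = 2 but rank([T|b]) = 3.
Since the ranks differ, the system is inconsistent.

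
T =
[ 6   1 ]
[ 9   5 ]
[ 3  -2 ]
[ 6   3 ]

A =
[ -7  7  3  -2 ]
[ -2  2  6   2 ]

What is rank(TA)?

First compute TA:
[[-44,  44,  24, -10],
 [-73,  73,  57,  -8],
 [-17,  17,  -3, -10],
 [-48,  48,  36,  -6]]
Now row reduce the product.
R2 ← R2 − (73/44)·R1: [0, 0, 189/11, 189/22]
R3 ← R3 − (17/44)·R1: [0, 0, -135/11, -135/22]
R4 ← R4 − (12/11)·R1: [0, 0, 108/11, 54/11]
R3 ← R3 + (5/7)·R2: [0, 0, 0, 0]
R4 ← R4 − (4/7)·R2: [0, 0, 0, 0]
2 nonzero rows, so rank(TA) = 2.

2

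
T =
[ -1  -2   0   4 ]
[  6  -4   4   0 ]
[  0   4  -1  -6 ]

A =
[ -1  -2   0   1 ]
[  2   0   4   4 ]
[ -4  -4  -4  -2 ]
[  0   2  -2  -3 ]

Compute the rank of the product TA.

First compute TA:
[[ -3,  10, -16, -21],
 [-30, -28, -32, -18],
 [ 12,  -8,  32,  36]]
Now row reduce the product.
R2 ← R2 − (10)·R1: [0, -128, 128, 192]
R3 ← R3 + (4)·R1: [0, 32, -32, -48]
R3 ← R3 + (1/4)·R2: [0, 0, 0, 0]
2 nonzero rows, so rank(TA) = 2.

2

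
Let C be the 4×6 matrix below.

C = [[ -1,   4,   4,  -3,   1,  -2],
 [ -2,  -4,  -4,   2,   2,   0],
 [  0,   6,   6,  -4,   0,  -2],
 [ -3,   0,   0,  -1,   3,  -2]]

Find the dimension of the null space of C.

Row reduce to echelon form.
R2 ← R2 − (2)·R1: [0, -12, -12, 8, 0, 4]
R4 ← R4 − (3)·R1: [0, -12, -12, 8, 0, 4]
R3 ← R3 + (1/2)·R2: [0, 0, 0, 0, 0, 0]
R4 ← R4 − R2: [0, 0, 0, 0, 0, 0]
2 nonzero rows, so rank(C) = 2.
C has 6 columns; by rank–nullity, nullity = 6 − 2 = 4.

4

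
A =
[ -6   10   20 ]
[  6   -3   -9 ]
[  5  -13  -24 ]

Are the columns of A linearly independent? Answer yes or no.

Row reduce A to echelon form.
R2 ← R2 + R1: [0, 7, 11]
R3 ← R3 + (5/6)·R1: [0, -14/3, -22/3]
R3 ← R3 + (2/3)·R2: [0, 0, 0]
2 pivots among 3 columns.
Only 2 < 3 pivot columns, so the columns are linearly dependent.

no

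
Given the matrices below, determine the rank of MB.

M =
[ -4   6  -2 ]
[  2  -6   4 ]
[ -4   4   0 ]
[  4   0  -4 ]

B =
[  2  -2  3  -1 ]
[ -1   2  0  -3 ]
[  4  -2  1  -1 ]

First compute MB:
[[-22,  24, -14, -12],
 [ 26, -24,  10,  12],
 [-12,  16, -12,  -8],
 [ -8,   0,   8,   0]]
Now row reduce the product.
R2 ← R2 + (13/11)·R1: [0, 48/11, -72/11, -24/11]
R3 ← R3 − (6/11)·R1: [0, 32/11, -48/11, -16/11]
R4 ← R4 − (4/11)·R1: [0, -96/11, 144/11, 48/11]
R3 ← R3 − (2/3)·R2: [0, 0, 0, 0]
R4 ← R4 + (2)·R2: [0, 0, 0, 0]
2 nonzero rows, so rank(MB) = 2.

2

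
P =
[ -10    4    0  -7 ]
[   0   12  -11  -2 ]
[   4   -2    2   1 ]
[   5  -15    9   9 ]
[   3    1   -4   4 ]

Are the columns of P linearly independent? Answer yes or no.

Row reduce P to echelon form.
R3 ← R3 + (2/5)·R1: [0, -2/5, 2, -9/5]
R4 ← R4 + (1/2)·R1: [0, -13, 9, 11/2]
R5 ← R5 + (3/10)·R1: [0, 11/5, -4, 19/10]
R3 ← R3 + (1/30)·R2: [0, 0, 49/30, -28/15]
R4 ← R4 + (13/12)·R2: [0, 0, -35/12, 10/3]
R5 ← R5 − (11/60)·R2: [0, 0, -119/60, 34/15]
R4 ← R4 + (25/14)·R3: [0, 0, 0, 0]
R5 ← R5 + (17/14)·R3: [0, 0, 0, 0]
3 pivots among 4 columns.
Only 3 < 4 pivot columns, so the columns are linearly dependent.

no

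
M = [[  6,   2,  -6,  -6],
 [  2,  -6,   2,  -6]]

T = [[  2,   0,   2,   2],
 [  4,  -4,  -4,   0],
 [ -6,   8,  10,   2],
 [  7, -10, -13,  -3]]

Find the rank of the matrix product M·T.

First compute MT:
[[ 14,   4,  22,  18],
 [-74, 100, 126,  26]]
Now row reduce the product.
R2 ← R2 + (37/7)·R1: [0, 848/7, 1696/7, 848/7]
2 nonzero rows, so rank(MT) = 2.

2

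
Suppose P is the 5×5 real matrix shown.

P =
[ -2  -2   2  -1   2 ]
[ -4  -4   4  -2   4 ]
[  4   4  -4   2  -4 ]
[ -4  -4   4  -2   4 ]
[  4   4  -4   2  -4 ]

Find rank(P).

1

Row reduce to echelon form.
R2 ← R2 − (2)·R1: [0, 0, 0, 0, 0]
R3 ← R3 + (2)·R1: [0, 0, 0, 0, 0]
R4 ← R4 − (2)·R1: [0, 0, 0, 0, 0]
R5 ← R5 + (2)·R1: [0, 0, 0, 0, 0]
Echelon form has 1 nonzero row, so rank(P) = 1.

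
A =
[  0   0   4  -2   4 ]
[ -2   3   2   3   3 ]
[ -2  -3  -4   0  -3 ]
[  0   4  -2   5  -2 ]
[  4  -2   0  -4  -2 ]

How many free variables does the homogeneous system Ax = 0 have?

2

Row reduce to echelon form.
Swap R1 ↔ R2
R3 ← R3 − R1: [0, -6, -6, -3, -6]
R5 ← R5 + (2)·R1: [0, 4, 4, 2, 4]
Swap R2 ↔ R3
R4 ← R4 + (2/3)·R2: [0, 0, -6, 3, -6]
R5 ← R5 + (2/3)·R2: [0, 0, 0, 0, 0]
R4 ← R4 + (3/2)·R3: [0, 0, 0, 0, 0]
3 nonzero rows, so rank(A) = 3.
A has 5 columns; by rank–nullity, nullity = 5 − 3 = 2.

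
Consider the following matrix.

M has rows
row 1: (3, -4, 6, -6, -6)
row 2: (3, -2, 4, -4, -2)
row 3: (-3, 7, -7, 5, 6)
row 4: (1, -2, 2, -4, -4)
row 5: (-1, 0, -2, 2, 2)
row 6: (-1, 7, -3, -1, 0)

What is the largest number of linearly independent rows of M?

Row reduce to echelon form.
R2 ← R2 − R1: [0, 2, -2, 2, 4]
R3 ← R3 + R1: [0, 3, -1, -1, 0]
R4 ← R4 − (1/3)·R1: [0, -2/3, 0, -2, -2]
R5 ← R5 + (1/3)·R1: [0, -4/3, 0, 0, 0]
R6 ← R6 + (1/3)·R1: [0, 17/3, -1, -3, -2]
R3 ← R3 − (3/2)·R2: [0, 0, 2, -4, -6]
R4 ← R4 + (1/3)·R2: [0, 0, -2/3, -4/3, -2/3]
R5 ← R5 + (2/3)·R2: [0, 0, -4/3, 4/3, 8/3]
R6 ← R6 − (17/6)·R2: [0, 0, 14/3, -26/3, -40/3]
R4 ← R4 + (1/3)·R3: [0, 0, 0, -8/3, -8/3]
R5 ← R5 + (2/3)·R3: [0, 0, 0, -4/3, -4/3]
R6 ← R6 − (7/3)·R3: [0, 0, 0, 2/3, 2/3]
R5 ← R5 − (1/2)·R4: [0, 0, 0, 0, 0]
R6 ← R6 + (1/4)·R4: [0, 0, 0, 0, 0]
Echelon form has 4 nonzero rows, so rank(M) = 4.
The rank gives the maximum number of linearly independent rows: 4.

4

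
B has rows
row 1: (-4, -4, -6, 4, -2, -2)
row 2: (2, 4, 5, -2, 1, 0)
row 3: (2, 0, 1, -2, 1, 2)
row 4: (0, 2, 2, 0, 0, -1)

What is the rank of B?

2

Row reduce to echelon form.
R2 ← R2 + (1/2)·R1: [0, 2, 2, 0, 0, -1]
R3 ← R3 + (1/2)·R1: [0, -2, -2, 0, 0, 1]
R3 ← R3 + R2: [0, 0, 0, 0, 0, 0]
R4 ← R4 − R2: [0, 0, 0, 0, 0, 0]
Echelon form has 2 nonzero rows, so rank(B) = 2.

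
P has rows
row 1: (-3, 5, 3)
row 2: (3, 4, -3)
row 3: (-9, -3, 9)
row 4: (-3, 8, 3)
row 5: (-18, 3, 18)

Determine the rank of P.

2

Row reduce to echelon form.
R2 ← R2 + R1: [0, 9, 0]
R3 ← R3 − (3)·R1: [0, -18, 0]
R4 ← R4 − R1: [0, 3, 0]
R5 ← R5 − (6)·R1: [0, -27, 0]
R3 ← R3 + (2)·R2: [0, 0, 0]
R4 ← R4 − (1/3)·R2: [0, 0, 0]
R5 ← R5 + (3)·R2: [0, 0, 0]
Echelon form has 2 nonzero rows, so rank(P) = 2.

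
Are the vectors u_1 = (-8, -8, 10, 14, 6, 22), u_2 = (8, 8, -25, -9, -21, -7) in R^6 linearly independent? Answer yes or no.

yes

Form the matrix with these vectors as rows and row reduce.
R2 ← R2 + R1: [0, 0, -15, 5, -15, 15]
2 nonzero rows, so the 2 vectors span a space of dimension 2.
Since 2 = 2, the vectors are linearly independent.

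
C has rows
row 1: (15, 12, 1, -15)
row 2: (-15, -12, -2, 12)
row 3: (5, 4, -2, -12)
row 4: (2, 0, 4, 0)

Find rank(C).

3

Row reduce to echelon form.
R2 ← R2 + R1: [0, 0, -1, -3]
R3 ← R3 − (1/3)·R1: [0, 0, -7/3, -7]
R4 ← R4 − (2/15)·R1: [0, -8/5, 58/15, 2]
Swap R2 ↔ R4
R4 ← R4 − (3/7)·R3: [0, 0, 0, 0]
Echelon form has 3 nonzero rows, so rank(C) = 3.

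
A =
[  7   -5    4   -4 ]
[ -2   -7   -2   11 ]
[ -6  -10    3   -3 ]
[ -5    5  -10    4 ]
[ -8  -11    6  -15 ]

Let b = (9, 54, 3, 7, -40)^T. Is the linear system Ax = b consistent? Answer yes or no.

Row reduce the augmented matrix [A | b].
R2 ← R2 + (2/7)·R1: [0, -59/7, -6/7, 69/7, 396/7]
R3 ← R3 + (6/7)·R1: [0, -100/7, 45/7, -45/7, 75/7]
R4 ← R4 + (5/7)·R1: [0, 10/7, -50/7, 8/7, 94/7]
R5 ← R5 + (8/7)·R1: [0, -117/7, 74/7, -137/7, -208/7]
R3 ← R3 − (100/59)·R2: [0, 0, 465/59, -1365/59, -5025/59]
R4 ← R4 + (10/59)·R2: [0, 0, -430/59, 166/59, 1358/59]
R5 ← R5 − (117/59)·R2: [0, 0, 724/59, -2308/59, -8372/59]
R4 ← R4 + (86/93)·R3: [0, 0, 0, -576/31, -1728/31]
R5 ← R5 − (724/465)·R3: [0, 0, 0, -96/31, -288/31]
R5 ← R5 − (1/6)·R4: [0, 0, 0, 0, 0]
The echelon form has 4 nonzero rows, and every pivot lies in the first 4 columns, so rank(A) = rank([A|b]) = 4.
The system is consistent.

yes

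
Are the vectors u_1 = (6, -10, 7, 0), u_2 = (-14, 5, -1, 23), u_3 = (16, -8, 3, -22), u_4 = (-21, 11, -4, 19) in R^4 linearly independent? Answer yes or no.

Form the matrix with these vectors as rows and row reduce.
R2 ← R2 + (7/3)·R1: [0, -55/3, 46/3, 23]
R3 ← R3 − (8/3)·R1: [0, 56/3, -47/3, -22]
R4 ← R4 + (7/2)·R1: [0, -24, 41/2, 19]
R3 ← R3 + (56/55)·R2: [0, 0, -3/55, 78/55]
R4 ← R4 − (72/55)·R2: [0, 0, 47/110, -611/55]
R4 ← R4 + (47/6)·R3: [0, 0, 0, 0]
3 nonzero rows, so the 4 vectors span a space of dimension 3.
Since 3 < 4, the vectors are linearly dependent.

no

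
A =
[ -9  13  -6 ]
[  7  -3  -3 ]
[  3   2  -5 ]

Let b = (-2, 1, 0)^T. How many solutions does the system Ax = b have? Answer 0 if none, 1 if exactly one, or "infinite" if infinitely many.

Row reduce the augmented matrix [A | b].
R2 ← R2 + (7/9)·R1: [0, 64/9, -23/3, -5/9]
R3 ← R3 + (1/3)·R1: [0, 19/3, -7, -2/3]
R3 ← R3 − (57/64)·R2: [0, 0, -11/64, -11/64]
The echelon form has 3 nonzero rows, and every pivot lies in the first 3 columns, so rank(A) = rank([A|b]) = 3.
The system is consistent.
rank = 3 = number of unknowns, so the solution is unique.

1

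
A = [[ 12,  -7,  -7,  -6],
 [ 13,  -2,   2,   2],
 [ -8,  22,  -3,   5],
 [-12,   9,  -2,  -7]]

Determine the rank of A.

4

Row reduce to echelon form.
R2 ← R2 − (13/12)·R1: [0, 67/12, 115/12, 17/2]
R3 ← R3 + (2/3)·R1: [0, 52/3, -23/3, 1]
R4 ← R4 + R1: [0, 2, -9, -13]
R3 ← R3 − (208/67)·R2: [0, 0, -2507/67, -1701/67]
R4 ← R4 − (24/67)·R2: [0, 0, -833/67, -1075/67]
R4 ← R4 − (833/2507)·R3: [0, 0, 0, -19076/2507]
Echelon form has 4 nonzero rows, so rank(A) = 4.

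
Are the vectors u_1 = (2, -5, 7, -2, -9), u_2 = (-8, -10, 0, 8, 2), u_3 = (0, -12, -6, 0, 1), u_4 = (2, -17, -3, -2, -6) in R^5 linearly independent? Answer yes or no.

Form the matrix with these vectors as rows and row reduce.
R2 ← R2 + (4)·R1: [0, -30, 28, 0, -34]
R4 ← R4 − R1: [0, -12, -10, 0, 3]
R3 ← R3 − (2/5)·R2: [0, 0, -86/5, 0, 73/5]
R4 ← R4 − (2/5)·R2: [0, 0, -106/5, 0, 83/5]
R4 ← R4 − (53/43)·R3: [0, 0, 0, 0, -60/43]
4 nonzero rows, so the 4 vectors span a space of dimension 4.
Since 4 = 4, the vectors are linearly independent.

yes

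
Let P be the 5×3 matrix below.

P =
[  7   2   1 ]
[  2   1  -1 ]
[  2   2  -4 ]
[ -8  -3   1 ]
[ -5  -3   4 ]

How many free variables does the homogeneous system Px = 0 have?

1

Row reduce to echelon form.
R2 ← R2 − (2/7)·R1: [0, 3/7, -9/7]
R3 ← R3 − (2/7)·R1: [0, 10/7, -30/7]
R4 ← R4 + (8/7)·R1: [0, -5/7, 15/7]
R5 ← R5 + (5/7)·R1: [0, -11/7, 33/7]
R3 ← R3 − (10/3)·R2: [0, 0, 0]
R4 ← R4 + (5/3)·R2: [0, 0, 0]
R5 ← R5 + (11/3)·R2: [0, 0, 0]
2 nonzero rows, so rank(P) = 2.
P has 3 columns; by rank–nullity, nullity = 3 − 2 = 1.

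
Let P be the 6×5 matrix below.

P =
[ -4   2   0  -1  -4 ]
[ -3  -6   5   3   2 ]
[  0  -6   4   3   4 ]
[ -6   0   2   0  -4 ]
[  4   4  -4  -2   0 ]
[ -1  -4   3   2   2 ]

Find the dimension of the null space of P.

Row reduce to echelon form.
R2 ← R2 − (3/4)·R1: [0, -15/2, 5, 15/4, 5]
R4 ← R4 − (3/2)·R1: [0, -3, 2, 3/2, 2]
R5 ← R5 + R1: [0, 6, -4, -3, -4]
R6 ← R6 − (1/4)·R1: [0, -9/2, 3, 9/4, 3]
R3 ← R3 − (4/5)·R2: [0, 0, 0, 0, 0]
R4 ← R4 − (2/5)·R2: [0, 0, 0, 0, 0]
R5 ← R5 + (4/5)·R2: [0, 0, 0, 0, 0]
R6 ← R6 − (3/5)·R2: [0, 0, 0, 0, 0]
2 nonzero rows, so rank(P) = 2.
P has 5 columns; by rank–nullity, nullity = 5 − 2 = 3.

3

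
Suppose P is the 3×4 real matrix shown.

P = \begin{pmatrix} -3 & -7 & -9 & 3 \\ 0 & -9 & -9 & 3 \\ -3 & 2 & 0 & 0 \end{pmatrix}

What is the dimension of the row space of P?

Row reduce to echelon form.
R3 ← R3 − R1: [0, 9, 9, -3]
R3 ← R3 + R2: [0, 0, 0, 0]
Echelon form has 2 nonzero rows, so rank(P) = 2.
The row space has dimension equal to the rank: 2.

2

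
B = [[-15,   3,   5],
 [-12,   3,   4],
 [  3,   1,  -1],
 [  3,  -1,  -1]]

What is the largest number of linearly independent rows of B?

Row reduce to echelon form.
R2 ← R2 − (4/5)·R1: [0, 3/5, 0]
R3 ← R3 + (1/5)·R1: [0, 8/5, 0]
R4 ← R4 + (1/5)·R1: [0, -2/5, 0]
R3 ← R3 − (8/3)·R2: [0, 0, 0]
R4 ← R4 + (2/3)·R2: [0, 0, 0]
Echelon form has 2 nonzero rows, so rank(B) = 2.
The rank gives the maximum number of linearly independent rows: 2.

2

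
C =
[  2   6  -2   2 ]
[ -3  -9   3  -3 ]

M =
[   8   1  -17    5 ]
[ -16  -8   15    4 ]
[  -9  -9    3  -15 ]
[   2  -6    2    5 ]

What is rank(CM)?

First compute CM:
[[-58, -40,  54,  74],
 [ 87,  60, -81, -111]]
Now row reduce the product.
R2 ← R2 + (3/2)·R1: [0, 0, 0, 0]
1 nonzero row, so rank(CM) = 1.

1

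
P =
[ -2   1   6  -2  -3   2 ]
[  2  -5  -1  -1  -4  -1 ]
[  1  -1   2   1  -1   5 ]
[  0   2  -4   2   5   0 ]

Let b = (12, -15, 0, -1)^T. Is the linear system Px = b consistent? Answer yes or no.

Row reduce the augmented matrix [P | b].
R2 ← R2 + R1: [0, -4, 5, -3, -7, 1, -3]
R3 ← R3 + (1/2)·R1: [0, -1/2, 5, 0, -5/2, 6, 6]
R3 ← R3 − (1/8)·R2: [0, 0, 35/8, 3/8, -13/8, 47/8, 51/8]
R4 ← R4 + (1/2)·R2: [0, 0, -3/2, 1/2, 3/2, 1/2, -5/2]
R4 ← R4 + (12/35)·R3: [0, 0, 0, 22/35, 33/35, 88/35, -11/35]
The echelon form has 4 nonzero rows, and every pivot lies in the first 6 columns, so rank(P) = rank([P|b]) = 4.
The system is consistent.

yes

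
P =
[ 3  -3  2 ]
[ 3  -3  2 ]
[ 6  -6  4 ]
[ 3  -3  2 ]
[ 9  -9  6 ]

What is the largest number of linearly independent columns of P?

1

Row reduce to echelon form.
R2 ← R2 − R1: [0, 0, 0]
R3 ← R3 − (2)·R1: [0, 0, 0]
R4 ← R4 − R1: [0, 0, 0]
R5 ← R5 − (3)·R1: [0, 0, 0]
Echelon form has 1 nonzero row, so rank(P) = 1.
The rank gives the maximum number of linearly independent columns: 1.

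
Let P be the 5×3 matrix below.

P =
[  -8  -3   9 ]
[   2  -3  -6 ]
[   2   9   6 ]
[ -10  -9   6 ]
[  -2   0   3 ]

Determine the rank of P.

2

Row reduce to echelon form.
R2 ← R2 + (1/4)·R1: [0, -15/4, -15/4]
R3 ← R3 + (1/4)·R1: [0, 33/4, 33/4]
R4 ← R4 − (5/4)·R1: [0, -21/4, -21/4]
R5 ← R5 − (1/4)·R1: [0, 3/4, 3/4]
R3 ← R3 + (11/5)·R2: [0, 0, 0]
R4 ← R4 − (7/5)·R2: [0, 0, 0]
R5 ← R5 + (1/5)·R2: [0, 0, 0]
Echelon form has 2 nonzero rows, so rank(P) = 2.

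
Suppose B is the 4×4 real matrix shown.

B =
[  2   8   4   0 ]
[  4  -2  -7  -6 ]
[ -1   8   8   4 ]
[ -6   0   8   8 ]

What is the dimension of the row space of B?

2

Row reduce to echelon form.
R2 ← R2 − (2)·R1: [0, -18, -15, -6]
R3 ← R3 + (1/2)·R1: [0, 12, 10, 4]
R4 ← R4 + (3)·R1: [0, 24, 20, 8]
R3 ← R3 + (2/3)·R2: [0, 0, 0, 0]
R4 ← R4 + (4/3)·R2: [0, 0, 0, 0]
Echelon form has 2 nonzero rows, so rank(B) = 2.
The row space has dimension equal to the rank: 2.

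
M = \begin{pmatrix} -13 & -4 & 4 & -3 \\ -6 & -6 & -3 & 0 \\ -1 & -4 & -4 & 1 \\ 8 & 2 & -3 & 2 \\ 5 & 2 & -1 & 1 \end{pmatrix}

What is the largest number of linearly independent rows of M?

2

Row reduce to echelon form.
R2 ← R2 − (6/13)·R1: [0, -54/13, -63/13, 18/13]
R3 ← R3 − (1/13)·R1: [0, -48/13, -56/13, 16/13]
R4 ← R4 + (8/13)·R1: [0, -6/13, -7/13, 2/13]
R5 ← R5 + (5/13)·R1: [0, 6/13, 7/13, -2/13]
R3 ← R3 − (8/9)·R2: [0, 0, 0, 0]
R4 ← R4 − (1/9)·R2: [0, 0, 0, 0]
R5 ← R5 + (1/9)·R2: [0, 0, 0, 0]
Echelon form has 2 nonzero rows, so rank(M) = 2.
The rank gives the maximum number of linearly independent rows: 2.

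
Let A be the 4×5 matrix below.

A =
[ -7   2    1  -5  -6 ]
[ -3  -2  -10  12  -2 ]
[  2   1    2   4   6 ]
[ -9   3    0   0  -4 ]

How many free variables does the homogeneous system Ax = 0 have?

Row reduce to echelon form.
R2 ← R2 − (3/7)·R1: [0, -20/7, -73/7, 99/7, 4/7]
R3 ← R3 + (2/7)·R1: [0, 11/7, 16/7, 18/7, 30/7]
R4 ← R4 − (9/7)·R1: [0, 3/7, -9/7, 45/7, 26/7]
R3 ← R3 + (11/20)·R2: [0, 0, -69/20, 207/20, 23/5]
R4 ← R4 + (3/20)·R2: [0, 0, -57/20, 171/20, 19/5]
R4 ← R4 − (19/23)·R3: [0, 0, 0, 0, 0]
3 nonzero rows, so rank(A) = 3.
A has 5 columns; by rank–nullity, nullity = 5 − 3 = 2.

2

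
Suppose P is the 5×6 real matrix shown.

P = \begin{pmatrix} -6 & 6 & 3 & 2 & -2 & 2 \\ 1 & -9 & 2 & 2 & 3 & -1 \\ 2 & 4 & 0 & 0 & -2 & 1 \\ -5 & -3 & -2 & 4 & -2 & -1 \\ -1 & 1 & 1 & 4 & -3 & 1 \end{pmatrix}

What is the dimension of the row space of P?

Row reduce to echelon form.
R2 ← R2 + (1/6)·R1: [0, -8, 5/2, 7/3, 8/3, -2/3]
R3 ← R3 + (1/3)·R1: [0, 6, 1, 2/3, -8/3, 5/3]
R4 ← R4 − (5/6)·R1: [0, -8, -9/2, 7/3, -1/3, -8/3]
R5 ← R5 − (1/6)·R1: [0, 0, 1/2, 11/3, -8/3, 2/3]
R3 ← R3 + (3/4)·R2: [0, 0, 23/8, 29/12, -2/3, 7/6]
R4 ← R4 − R2: [0, 0, -7, 0, -3, -2]
R4 ← R4 + (56/23)·R3: [0, 0, 0, 406/69, -319/69, 58/69]
R5 ← R5 − (4/23)·R3: [0, 0, 0, 224/69, -176/69, 32/69]
R5 ← R5 − (16/29)·R4: [0, 0, 0, 0, 0, 0]
Echelon form has 4 nonzero rows, so rank(P) = 4.
The row space has dimension equal to the rank: 4.

4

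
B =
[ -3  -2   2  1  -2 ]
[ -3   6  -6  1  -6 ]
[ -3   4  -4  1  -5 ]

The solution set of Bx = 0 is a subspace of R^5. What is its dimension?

Row reduce to echelon form.
R2 ← R2 − R1: [0, 8, -8, 0, -4]
R3 ← R3 − R1: [0, 6, -6, 0, -3]
R3 ← R3 − (3/4)·R2: [0, 0, 0, 0, 0]
2 nonzero rows, so rank(B) = 2.
B has 5 columns; by rank–nullity, nullity = 5 − 2 = 3.

3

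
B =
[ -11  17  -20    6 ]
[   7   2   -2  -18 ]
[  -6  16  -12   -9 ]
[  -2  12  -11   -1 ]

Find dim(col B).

4

Row reduce to echelon form.
R2 ← R2 + (7/11)·R1: [0, 141/11, -162/11, -156/11]
R3 ← R3 − (6/11)·R1: [0, 74/11, -12/11, -135/11]
R4 ← R4 − (2/11)·R1: [0, 98/11, -81/11, -23/11]
R3 ← R3 − (74/141)·R2: [0, 0, 312/47, -227/47]
R4 ← R4 − (98/141)·R2: [0, 0, 135/47, 365/47]
R4 ← R4 − (45/104)·R3: [0, 0, 0, 1025/104]
Echelon form has 4 nonzero rows, so rank(B) = 4.
The column space has dimension equal to the rank: 4.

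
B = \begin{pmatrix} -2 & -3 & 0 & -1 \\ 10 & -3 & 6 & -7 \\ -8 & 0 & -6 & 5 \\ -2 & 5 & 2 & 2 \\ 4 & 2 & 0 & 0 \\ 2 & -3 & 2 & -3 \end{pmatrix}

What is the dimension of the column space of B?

Row reduce to echelon form.
R2 ← R2 + (5)·R1: [0, -18, 6, -12]
R3 ← R3 − (4)·R1: [0, 12, -6, 9]
R4 ← R4 − R1: [0, 8, 2, 3]
R5 ← R5 + (2)·R1: [0, -4, 0, -2]
R6 ← R6 + R1: [0, -6, 2, -4]
R3 ← R3 + (2/3)·R2: [0, 0, -2, 1]
R4 ← R4 + (4/9)·R2: [0, 0, 14/3, -7/3]
R5 ← R5 − (2/9)·R2: [0, 0, -4/3, 2/3]
R6 ← R6 − (1/3)·R2: [0, 0, 0, 0]
R4 ← R4 + (7/3)·R3: [0, 0, 0, 0]
R5 ← R5 − (2/3)·R3: [0, 0, 0, 0]
Echelon form has 3 nonzero rows, so rank(B) = 3.
The column space has dimension equal to the rank: 3.

3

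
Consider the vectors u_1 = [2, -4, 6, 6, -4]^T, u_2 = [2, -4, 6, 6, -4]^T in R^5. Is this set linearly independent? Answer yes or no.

Form the matrix with these vectors as rows and row reduce.
R2 ← R2 − R1: [0, 0, 0, 0, 0]
1 nonzero row, so the 2 vectors span a space of dimension 1.
Since 1 < 2, the vectors are linearly dependent.

no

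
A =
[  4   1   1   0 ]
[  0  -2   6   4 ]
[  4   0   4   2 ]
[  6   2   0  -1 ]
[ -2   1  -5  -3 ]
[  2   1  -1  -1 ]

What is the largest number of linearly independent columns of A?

2

Row reduce to echelon form.
R3 ← R3 − R1: [0, -1, 3, 2]
R4 ← R4 − (3/2)·R1: [0, 1/2, -3/2, -1]
R5 ← R5 + (1/2)·R1: [0, 3/2, -9/2, -3]
R6 ← R6 − (1/2)·R1: [0, 1/2, -3/2, -1]
R3 ← R3 − (1/2)·R2: [0, 0, 0, 0]
R4 ← R4 + (1/4)·R2: [0, 0, 0, 0]
R5 ← R5 + (3/4)·R2: [0, 0, 0, 0]
R6 ← R6 + (1/4)·R2: [0, 0, 0, 0]
Echelon form has 2 nonzero rows, so rank(A) = 2.
The rank gives the maximum number of linearly independent columns: 2.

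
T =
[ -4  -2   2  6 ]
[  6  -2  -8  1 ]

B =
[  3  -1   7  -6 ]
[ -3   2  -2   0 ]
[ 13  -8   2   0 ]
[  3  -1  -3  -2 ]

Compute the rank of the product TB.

2

First compute TB:
[[ 38, -22, -38,  12],
 [-77,  53,  27, -38]]
Now row reduce the product.
R2 ← R2 + (77/38)·R1: [0, 160/19, -50, -260/19]
2 nonzero rows, so rank(TB) = 2.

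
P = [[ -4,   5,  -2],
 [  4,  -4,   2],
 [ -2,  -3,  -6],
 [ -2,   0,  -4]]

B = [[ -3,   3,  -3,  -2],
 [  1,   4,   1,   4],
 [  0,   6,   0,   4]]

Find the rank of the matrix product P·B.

First compute PB:
[[ 17,  -4,  17,  20],
 [-16,   8, -16, -16],
 [  3, -54,   3, -32],
 [  6, -30,   6, -12]]
Now row reduce the product.
R2 ← R2 + (16/17)·R1: [0, 72/17, 0, 48/17]
R3 ← R3 − (3/17)·R1: [0, -906/17, 0, -604/17]
R4 ← R4 − (6/17)·R1: [0, -486/17, 0, -324/17]
R3 ← R3 + (151/12)·R2: [0, 0, 0, 0]
R4 ← R4 + (27/4)·R2: [0, 0, 0, 0]
2 nonzero rows, so rank(PB) = 2.

2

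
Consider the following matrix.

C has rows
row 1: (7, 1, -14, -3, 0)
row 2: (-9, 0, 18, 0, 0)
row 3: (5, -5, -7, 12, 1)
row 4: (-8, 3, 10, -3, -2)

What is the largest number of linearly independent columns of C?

Row reduce to echelon form.
R2 ← R2 + (9/7)·R1: [0, 9/7, 0, -27/7, 0]
R3 ← R3 − (5/7)·R1: [0, -40/7, 3, 99/7, 1]
R4 ← R4 + (8/7)·R1: [0, 29/7, -6, -45/7, -2]
R3 ← R3 + (40/9)·R2: [0, 0, 3, -3, 1]
R4 ← R4 − (29/9)·R2: [0, 0, -6, 6, -2]
R4 ← R4 + (2)·R3: [0, 0, 0, 0, 0]
Echelon form has 3 nonzero rows, so rank(C) = 3.
The rank gives the maximum number of linearly independent columns: 3.

3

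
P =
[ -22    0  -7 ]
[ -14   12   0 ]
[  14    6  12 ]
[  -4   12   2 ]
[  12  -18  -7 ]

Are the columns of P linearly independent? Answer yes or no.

Row reduce P to echelon form.
R2 ← R2 − (7/11)·R1: [0, 12, 49/11]
R3 ← R3 + (7/11)·R1: [0, 6, 83/11]
R4 ← R4 − (2/11)·R1: [0, 12, 36/11]
R5 ← R5 + (6/11)·R1: [0, -18, -119/11]
R3 ← R3 − (1/2)·R2: [0, 0, 117/22]
R4 ← R4 − R2: [0, 0, -13/11]
R5 ← R5 + (3/2)·R2: [0, 0, -91/22]
R4 ← R4 + (2/9)·R3: [0, 0, 0]
R5 ← R5 + (7/9)·R3: [0, 0, 0]
3 pivots among 3 columns.
Every column is a pivot column, so the columns are linearly independent.

yes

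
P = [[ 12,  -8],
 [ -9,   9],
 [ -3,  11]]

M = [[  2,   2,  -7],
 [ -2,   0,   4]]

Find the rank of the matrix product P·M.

2

First compute PM:
[[ 40,  24, -116],
 [-36, -18,  99],
 [-28,  -6,  65]]
Now row reduce the product.
R2 ← R2 + (9/10)·R1: [0, 18/5, -27/5]
R3 ← R3 + (7/10)·R1: [0, 54/5, -81/5]
R3 ← R3 − (3)·R2: [0, 0, 0]
2 nonzero rows, so rank(PM) = 2.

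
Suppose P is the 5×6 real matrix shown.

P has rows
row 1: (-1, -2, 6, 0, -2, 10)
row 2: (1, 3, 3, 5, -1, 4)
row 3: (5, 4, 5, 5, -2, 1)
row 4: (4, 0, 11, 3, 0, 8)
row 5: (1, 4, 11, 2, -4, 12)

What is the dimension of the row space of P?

5

Row reduce to echelon form.
R2 ← R2 + R1: [0, 1, 9, 5, -3, 14]
R3 ← R3 + (5)·R1: [0, -6, 35, 5, -12, 51]
R4 ← R4 + (4)·R1: [0, -8, 35, 3, -8, 48]
R5 ← R5 + R1: [0, 2, 17, 2, -6, 22]
R3 ← R3 + (6)·R2: [0, 0, 89, 35, -30, 135]
R4 ← R4 + (8)·R2: [0, 0, 107, 43, -32, 160]
R5 ← R5 − (2)·R2: [0, 0, -1, -8, 0, -6]
R4 ← R4 − (107/89)·R3: [0, 0, 0, 82/89, 362/89, -205/89]
R5 ← R5 + (1/89)·R3: [0, 0, 0, -677/89, -30/89, -399/89]
R5 ← R5 + (677/82)·R4: [0, 0, 0, 0, 1363/41, -47/2]
Echelon form has 5 nonzero rows, so rank(P) = 5.
The row space has dimension equal to the rank: 5.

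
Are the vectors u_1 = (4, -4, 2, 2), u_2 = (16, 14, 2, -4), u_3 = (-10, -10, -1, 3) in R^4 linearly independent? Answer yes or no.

Form the matrix with these vectors as rows and row reduce.
R2 ← R2 − (4)·R1: [0, 30, -6, -12]
R3 ← R3 + (5/2)·R1: [0, -20, 4, 8]
R3 ← R3 + (2/3)·R2: [0, 0, 0, 0]
2 nonzero rows, so the 3 vectors span a space of dimension 2.
Since 2 < 3, the vectors are linearly dependent.

no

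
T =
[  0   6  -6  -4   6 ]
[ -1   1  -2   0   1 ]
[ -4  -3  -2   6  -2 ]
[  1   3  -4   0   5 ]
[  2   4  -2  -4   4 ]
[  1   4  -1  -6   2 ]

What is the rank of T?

3

Row reduce to echelon form.
Swap R1 ↔ R2
R3 ← R3 − (4)·R1: [0, -7, 6, 6, -6]
R4 ← R4 + R1: [0, 4, -6, 0, 6]
R5 ← R5 + (2)·R1: [0, 6, -6, -4, 6]
R6 ← R6 + R1: [0, 5, -3, -6, 3]
R3 ← R3 + (7/6)·R2: [0, 0, -1, 4/3, 1]
R4 ← R4 − (2/3)·R2: [0, 0, -2, 8/3, 2]
R5 ← R5 − R2: [0, 0, 0, 0, 0]
R6 ← R6 − (5/6)·R2: [0, 0, 2, -8/3, -2]
R4 ← R4 − (2)·R3: [0, 0, 0, 0, 0]
R6 ← R6 + (2)·R3: [0, 0, 0, 0, 0]
Echelon form has 3 nonzero rows, so rank(T) = 3.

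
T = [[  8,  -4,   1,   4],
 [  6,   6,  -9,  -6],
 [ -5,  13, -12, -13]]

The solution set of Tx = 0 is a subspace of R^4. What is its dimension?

2

Row reduce to echelon form.
R2 ← R2 − (3/4)·R1: [0, 9, -39/4, -9]
R3 ← R3 + (5/8)·R1: [0, 21/2, -91/8, -21/2]
R3 ← R3 − (7/6)·R2: [0, 0, 0, 0]
2 nonzero rows, so rank(T) = 2.
T has 4 columns; by rank–nullity, nullity = 4 − 2 = 2.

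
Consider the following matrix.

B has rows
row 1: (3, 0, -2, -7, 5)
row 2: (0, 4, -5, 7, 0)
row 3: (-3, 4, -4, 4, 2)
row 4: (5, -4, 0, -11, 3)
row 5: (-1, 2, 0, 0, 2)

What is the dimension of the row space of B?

Row reduce to echelon form.
R3 ← R3 + R1: [0, 4, -6, -3, 7]
R4 ← R4 − (5/3)·R1: [0, -4, 10/3, 2/3, -16/3]
R5 ← R5 + (1/3)·R1: [0, 2, -2/3, -7/3, 11/3]
R3 ← R3 − R2: [0, 0, -1, -10, 7]
R4 ← R4 + R2: [0, 0, -5/3, 23/3, -16/3]
R5 ← R5 − (1/2)·R2: [0, 0, 11/6, -35/6, 11/3]
R4 ← R4 − (5/3)·R3: [0, 0, 0, 73/3, -17]
R5 ← R5 + (11/6)·R3: [0, 0, 0, -145/6, 33/2]
R5 ← R5 + (145/146)·R4: [0, 0, 0, 0, -28/73]
Echelon form has 5 nonzero rows, so rank(B) = 5.
The row space has dimension equal to the rank: 5.

5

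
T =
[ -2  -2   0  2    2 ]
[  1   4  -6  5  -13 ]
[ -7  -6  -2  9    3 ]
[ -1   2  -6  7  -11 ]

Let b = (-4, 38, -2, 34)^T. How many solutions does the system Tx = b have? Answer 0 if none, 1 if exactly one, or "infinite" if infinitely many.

Row reduce the augmented matrix [T | b].
R2 ← R2 + (1/2)·R1: [0, 3, -6, 6, -12, 36]
R3 ← R3 − (7/2)·R1: [0, 1, -2, 2, -4, 12]
R4 ← R4 − (1/2)·R1: [0, 3, -6, 6, -12, 36]
R3 ← R3 − (1/3)·R2: [0, 0, 0, 0, 0, 0]
R4 ← R4 − R2: [0, 0, 0, 0, 0, 0]
The echelon form has 2 nonzero rows, and every pivot lies in the first 5 columns, so rank(T) = rank([T|b]) = 2.
The system is consistent.
rank = 2 < 5 unknowns, so there are infinitely many solutions.

infinite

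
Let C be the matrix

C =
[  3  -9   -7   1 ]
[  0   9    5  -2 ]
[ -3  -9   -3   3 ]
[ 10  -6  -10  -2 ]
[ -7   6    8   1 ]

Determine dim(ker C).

2

Row reduce to echelon form.
R3 ← R3 + R1: [0, -18, -10, 4]
R4 ← R4 − (10/3)·R1: [0, 24, 40/3, -16/3]
R5 ← R5 + (7/3)·R1: [0, -15, -25/3, 10/3]
R3 ← R3 + (2)·R2: [0, 0, 0, 0]
R4 ← R4 − (8/3)·R2: [0, 0, 0, 0]
R5 ← R5 + (5/3)·R2: [0, 0, 0, 0]
2 nonzero rows, so rank(C) = 2.
C has 4 columns; by rank–nullity, nullity = 4 − 2 = 2.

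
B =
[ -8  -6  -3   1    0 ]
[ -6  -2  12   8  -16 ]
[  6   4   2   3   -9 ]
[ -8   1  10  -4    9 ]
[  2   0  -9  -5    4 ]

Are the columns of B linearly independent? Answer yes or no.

Row reduce B to echelon form.
R2 ← R2 − (3/4)·R1: [0, 5/2, 57/4, 29/4, -16]
R3 ← R3 + (3/4)·R1: [0, -1/2, -1/4, 15/4, -9]
R4 ← R4 − R1: [0, 7, 13, -5, 9]
R5 ← R5 + (1/4)·R1: [0, -3/2, -39/4, -19/4, 4]
R3 ← R3 + (1/5)·R2: [0, 0, 13/5, 26/5, -61/5]
R4 ← R4 − (14/5)·R2: [0, 0, -269/10, -253/10, 269/5]
R5 ← R5 + (3/5)·R2: [0, 0, -6/5, -2/5, -28/5]
R4 ← R4 + (269/26)·R3: [0, 0, 0, 57/2, -1883/26]
R5 ← R5 + (6/13)·R3: [0, 0, 0, 2, -146/13]
R5 ← R5 − (4/57)·R4: [0, 0, 0, 0, -4556/741]
5 pivots among 5 columns.
Every column is a pivot column, so the columns are linearly independent.

yes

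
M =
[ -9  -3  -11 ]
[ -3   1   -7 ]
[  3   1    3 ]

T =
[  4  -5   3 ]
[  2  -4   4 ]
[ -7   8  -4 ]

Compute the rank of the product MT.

First compute MT:
[[ 35, -31,   5],
 [ 39, -45,  23],
 [ -7,   5,   1]]
Now row reduce the product.
R2 ← R2 − (39/35)·R1: [0, -366/35, 122/7]
R3 ← R3 + (1/5)·R1: [0, -6/5, 2]
R3 ← R3 − (7/61)·R2: [0, 0, 0]
2 nonzero rows, so rank(MT) = 2.

2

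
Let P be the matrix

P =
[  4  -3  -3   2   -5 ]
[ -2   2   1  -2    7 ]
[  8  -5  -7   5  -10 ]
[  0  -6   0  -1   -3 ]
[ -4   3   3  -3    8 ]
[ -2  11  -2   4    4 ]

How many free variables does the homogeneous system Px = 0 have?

Row reduce to echelon form.
R2 ← R2 + (1/2)·R1: [0, 1/2, -1/2, -1, 9/2]
R3 ← R3 − (2)·R1: [0, 1, -1, 1, 0]
R5 ← R5 + R1: [0, 0, 0, -1, 3]
R6 ← R6 + (1/2)·R1: [0, 19/2, -7/2, 5, 3/2]
R3 ← R3 − (2)·R2: [0, 0, 0, 3, -9]
R4 ← R4 + (12)·R2: [0, 0, -6, -13, 51]
R6 ← R6 − (19)·R2: [0, 0, 6, 24, -84]
Swap R3 ↔ R4
R6 ← R6 + R3: [0, 0, 0, 11, -33]
R5 ← R5 + (1/3)·R4: [0, 0, 0, 0, 0]
R6 ← R6 − (11/3)·R4: [0, 0, 0, 0, 0]
4 nonzero rows, so rank(P) = 4.
P has 5 columns; by rank–nullity, nullity = 5 − 4 = 1.

1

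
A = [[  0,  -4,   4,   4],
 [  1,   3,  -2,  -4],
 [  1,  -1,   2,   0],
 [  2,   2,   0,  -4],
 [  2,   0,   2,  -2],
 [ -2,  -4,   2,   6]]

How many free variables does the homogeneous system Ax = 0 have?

2

Row reduce to echelon form.
Swap R1 ↔ R2
R3 ← R3 − R1: [0, -4, 4, 4]
R4 ← R4 − (2)·R1: [0, -4, 4, 4]
R5 ← R5 − (2)·R1: [0, -6, 6, 6]
R6 ← R6 + (2)·R1: [0, 2, -2, -2]
R3 ← R3 − R2: [0, 0, 0, 0]
R4 ← R4 − R2: [0, 0, 0, 0]
R5 ← R5 − (3/2)·R2: [0, 0, 0, 0]
R6 ← R6 + (1/2)·R2: [0, 0, 0, 0]
2 nonzero rows, so rank(A) = 2.
A has 4 columns; by rank–nullity, nullity = 4 − 2 = 2.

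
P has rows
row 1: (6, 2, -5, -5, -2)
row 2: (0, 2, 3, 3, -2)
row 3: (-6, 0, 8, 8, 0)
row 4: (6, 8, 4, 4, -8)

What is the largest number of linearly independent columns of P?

Row reduce to echelon form.
R3 ← R3 + R1: [0, 2, 3, 3, -2]
R4 ← R4 − R1: [0, 6, 9, 9, -6]
R3 ← R3 − R2: [0, 0, 0, 0, 0]
R4 ← R4 − (3)·R2: [0, 0, 0, 0, 0]
Echelon form has 2 nonzero rows, so rank(P) = 2.
The rank gives the maximum number of linearly independent columns: 2.

2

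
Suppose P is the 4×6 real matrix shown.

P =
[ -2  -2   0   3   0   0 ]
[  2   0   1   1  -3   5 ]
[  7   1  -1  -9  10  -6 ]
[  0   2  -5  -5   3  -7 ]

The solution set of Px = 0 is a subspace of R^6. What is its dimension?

2

Row reduce to echelon form.
R2 ← R2 + R1: [0, -2, 1, 4, -3, 5]
R3 ← R3 + (7/2)·R1: [0, -6, -1, 3/2, 10, -6]
R3 ← R3 − (3)·R2: [0, 0, -4, -21/2, 19, -21]
R4 ← R4 + R2: [0, 0, -4, -1, 0, -2]
R4 ← R4 − R3: [0, 0, 0, 19/2, -19, 19]
4 nonzero rows, so rank(P) = 4.
P has 6 columns; by rank–nullity, nullity = 6 − 4 = 2.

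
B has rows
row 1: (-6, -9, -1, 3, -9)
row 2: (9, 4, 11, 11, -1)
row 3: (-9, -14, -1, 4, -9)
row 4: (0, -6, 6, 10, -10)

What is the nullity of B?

Row reduce to echelon form.
R2 ← R2 + (3/2)·R1: [0, -19/2, 19/2, 31/2, -29/2]
R3 ← R3 − (3/2)·R1: [0, -1/2, 1/2, -1/2, 9/2]
R3 ← R3 − (1/19)·R2: [0, 0, 0, -25/19, 100/19]
R4 ← R4 − (12/19)·R2: [0, 0, 0, 4/19, -16/19]
R4 ← R4 + (4/25)·R3: [0, 0, 0, 0, 0]
3 nonzero rows, so rank(B) = 3.
B has 5 columns; by rank–nullity, nullity = 5 − 3 = 2.

2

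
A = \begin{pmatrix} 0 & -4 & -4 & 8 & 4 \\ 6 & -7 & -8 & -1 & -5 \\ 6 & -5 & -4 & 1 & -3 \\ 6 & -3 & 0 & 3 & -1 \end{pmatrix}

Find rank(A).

3

Row reduce to echelon form.
Swap R1 ↔ R2
R3 ← R3 − R1: [0, 2, 4, 2, 2]
R4 ← R4 − R1: [0, 4, 8, 4, 4]
R3 ← R3 + (1/2)·R2: [0, 0, 2, 6, 4]
R4 ← R4 + R2: [0, 0, 4, 12, 8]
R4 ← R4 − (2)·R3: [0, 0, 0, 0, 0]
Echelon form has 3 nonzero rows, so rank(A) = 3.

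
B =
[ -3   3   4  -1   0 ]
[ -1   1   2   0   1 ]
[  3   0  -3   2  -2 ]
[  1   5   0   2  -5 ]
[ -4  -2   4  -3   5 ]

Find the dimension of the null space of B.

2

Row reduce to echelon form.
R2 ← R2 − (1/3)·R1: [0, 0, 2/3, 1/3, 1]
R3 ← R3 + R1: [0, 3, 1, 1, -2]
R4 ← R4 + (1/3)·R1: [0, 6, 4/3, 5/3, -5]
R5 ← R5 − (4/3)·R1: [0, -6, -4/3, -5/3, 5]
Swap R2 ↔ R3
R4 ← R4 − (2)·R2: [0, 0, -2/3, -1/3, -1]
R5 ← R5 + (2)·R2: [0, 0, 2/3, 1/3, 1]
R4 ← R4 + R3: [0, 0, 0, 0, 0]
R5 ← R5 − R3: [0, 0, 0, 0, 0]
3 nonzero rows, so rank(B) = 3.
B has 5 columns; by rank–nullity, nullity = 5 − 3 = 2.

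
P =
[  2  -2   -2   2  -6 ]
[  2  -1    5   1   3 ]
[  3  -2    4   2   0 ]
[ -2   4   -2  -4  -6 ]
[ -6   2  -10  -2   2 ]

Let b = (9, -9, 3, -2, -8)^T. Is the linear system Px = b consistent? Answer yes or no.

no

Row reduce the augmented matrix [P | b].
R2 ← R2 − R1: [0, 1, 7, -1, 9, -18]
R3 ← R3 − (3/2)·R1: [0, 1, 7, -1, 9, -21/2]
R4 ← R4 + R1: [0, 2, -4, -2, -12, 7]
R5 ← R5 + (3)·R1: [0, -4, -16, 4, -16, 19]
R3 ← R3 − R2: [0, 0, 0, 0, 0, 15/2]
R4 ← R4 − (2)·R2: [0, 0, -18, 0, -30, 43]
R5 ← R5 + (4)·R2: [0, 0, 12, 0, 20, -53]
Swap R3 ↔ R4
R5 ← R5 + (2/3)·R3: [0, 0, 0, 0, 0, -73/3]
R5 ← R5 + (146/45)·R4: [0, 0, 0, 0, 0, 0]
The echelon form has 4 nonzero rows; the last pivot sits in the augmented column, so rank(P) = 3 but rank([P|b]) = 4.
Since the ranks differ, the system is inconsistent.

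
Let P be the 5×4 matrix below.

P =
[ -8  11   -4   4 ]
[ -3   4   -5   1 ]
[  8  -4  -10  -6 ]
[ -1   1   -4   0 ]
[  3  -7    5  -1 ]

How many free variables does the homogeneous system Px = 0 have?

1

Row reduce to echelon form.
R2 ← R2 − (3/8)·R1: [0, -1/8, -7/2, -1/2]
R3 ← R3 + R1: [0, 7, -14, -2]
R4 ← R4 − (1/8)·R1: [0, -3/8, -7/2, -1/2]
R5 ← R5 + (3/8)·R1: [0, -23/8, 7/2, 1/2]
R3 ← R3 + (56)·R2: [0, 0, -210, -30]
R4 ← R4 − (3)·R2: [0, 0, 7, 1]
R5 ← R5 − (23)·R2: [0, 0, 84, 12]
R4 ← R4 + (1/30)·R3: [0, 0, 0, 0]
R5 ← R5 + (2/5)·R3: [0, 0, 0, 0]
3 nonzero rows, so rank(P) = 3.
P has 4 columns; by rank–nullity, nullity = 4 − 3 = 1.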